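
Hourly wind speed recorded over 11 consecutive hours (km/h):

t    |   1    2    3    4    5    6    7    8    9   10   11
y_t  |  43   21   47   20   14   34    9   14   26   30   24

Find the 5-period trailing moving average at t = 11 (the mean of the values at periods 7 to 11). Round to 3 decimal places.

Sum of periods 7–11: 9 + 14 + 26 + 30 + 24 = 103
Divide by 5: 103 / 5 = 20.600

20.600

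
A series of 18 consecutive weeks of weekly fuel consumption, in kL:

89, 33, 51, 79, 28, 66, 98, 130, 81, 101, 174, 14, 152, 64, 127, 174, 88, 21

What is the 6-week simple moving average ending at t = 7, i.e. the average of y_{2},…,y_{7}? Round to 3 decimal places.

59.167

Sum of periods 2–7: 33 + 51 + 79 + 28 + 66 + 98 = 355
Divide by 6: 355 / 6 = 59.167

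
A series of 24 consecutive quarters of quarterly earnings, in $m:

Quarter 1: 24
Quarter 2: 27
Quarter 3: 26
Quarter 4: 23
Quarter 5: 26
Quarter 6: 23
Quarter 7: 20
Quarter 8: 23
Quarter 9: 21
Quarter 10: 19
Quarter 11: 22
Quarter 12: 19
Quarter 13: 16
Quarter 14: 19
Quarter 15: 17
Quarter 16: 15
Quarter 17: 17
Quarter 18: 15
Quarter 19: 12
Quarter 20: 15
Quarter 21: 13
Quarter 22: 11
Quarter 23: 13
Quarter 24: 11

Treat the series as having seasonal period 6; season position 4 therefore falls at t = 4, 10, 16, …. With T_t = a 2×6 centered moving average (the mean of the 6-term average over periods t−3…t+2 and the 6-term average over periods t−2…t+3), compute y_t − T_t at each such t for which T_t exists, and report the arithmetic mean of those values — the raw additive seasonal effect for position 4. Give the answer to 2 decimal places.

Season position 4 occurs at t = 4, 10, 16 (where T_t is defined).
t=4: T_4 = 24.5000; y_4 − T_4 = 23 − 24.5000 = -1.5000
t=10: T_10 = 20.3333; y_10 − T_10 = 19 − 20.3333 = -1.3333
t=16: T_16 = 16.1667; y_16 − T_16 = 15 − 16.1667 = -1.1667
Mean deviation: (-1.5000 + -1.3333 + -1.1667) / 3 = -1.33

-1.33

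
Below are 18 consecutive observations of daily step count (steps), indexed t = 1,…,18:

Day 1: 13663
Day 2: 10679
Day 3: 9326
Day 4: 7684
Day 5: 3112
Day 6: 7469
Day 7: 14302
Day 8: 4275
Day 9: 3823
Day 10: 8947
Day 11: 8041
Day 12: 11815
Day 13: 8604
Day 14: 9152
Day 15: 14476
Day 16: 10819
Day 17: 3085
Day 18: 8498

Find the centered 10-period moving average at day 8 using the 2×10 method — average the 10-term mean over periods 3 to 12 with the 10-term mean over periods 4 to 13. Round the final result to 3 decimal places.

Sum over 3–12: 9326 + 7684 + 3112 + 7469 + 14302 + 4275 + 3823 + 8947 + 8041 + 11815 = 78794
Sum over 4–13: 7684 + 3112 + 7469 + 14302 + 4275 + 3823 + 8947 + 8041 + 11815 + 8604 = 78072
CMA at t=8 = (78794 + 78072) / (2·10) = 156866 / 20 = 7843.300

7843.300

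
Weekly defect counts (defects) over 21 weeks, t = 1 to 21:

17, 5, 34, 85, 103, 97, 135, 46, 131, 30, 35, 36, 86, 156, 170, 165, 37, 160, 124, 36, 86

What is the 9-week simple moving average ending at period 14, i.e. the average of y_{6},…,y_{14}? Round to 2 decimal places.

83.56

Sum of periods 6–14: 97 + 135 + 46 + 131 + 30 + 35 + 36 + 86 + 156 = 752
Divide by 9: 752 / 9 = 83.56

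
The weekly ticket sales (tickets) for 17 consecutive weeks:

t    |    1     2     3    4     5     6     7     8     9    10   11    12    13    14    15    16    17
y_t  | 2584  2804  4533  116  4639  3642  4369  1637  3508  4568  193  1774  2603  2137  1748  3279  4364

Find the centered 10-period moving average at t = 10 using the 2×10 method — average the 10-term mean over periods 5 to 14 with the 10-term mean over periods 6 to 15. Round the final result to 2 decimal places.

2762.45

Sum over 5–14: 4639 + 3642 + 4369 + 1637 + 3508 + 4568 + 193 + 1774 + 2603 + 2137 = 29070
Sum over 6–15: 3642 + 4369 + 1637 + 3508 + 4568 + 193 + 1774 + 2603 + 2137 + 1748 = 26179
CMA at t=10 = (29070 + 26179) / (2·10) = 55249 / 20 = 2762.45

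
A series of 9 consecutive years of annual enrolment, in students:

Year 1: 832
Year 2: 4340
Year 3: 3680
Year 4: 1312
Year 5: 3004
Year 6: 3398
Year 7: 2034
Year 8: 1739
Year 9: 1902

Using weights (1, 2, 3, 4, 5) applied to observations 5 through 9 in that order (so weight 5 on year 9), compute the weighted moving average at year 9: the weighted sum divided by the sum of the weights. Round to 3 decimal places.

2157.867

Weighted sum: 1·3004 + 2·3398 + 3·2034 + 4·1739 + 5·1902 = 3004 + 6796 + 6102 + 6956 + 9510 = 32368
Weight total: 1 + 2 + 3 + 4 + 5 = 15
WMA = 32368 / 15 = 2157.867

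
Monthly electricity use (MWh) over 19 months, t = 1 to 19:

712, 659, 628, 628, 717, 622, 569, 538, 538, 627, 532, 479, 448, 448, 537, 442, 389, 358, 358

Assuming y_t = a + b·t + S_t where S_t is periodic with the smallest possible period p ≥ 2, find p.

First differences y_{t+1} − y_t: -53, -31, 0, 89, -95, -53, -31, 0, 89, -95, -53, -31, …
The difference pattern repeats every 5 terms and not for any smaller step, so p = 5.

5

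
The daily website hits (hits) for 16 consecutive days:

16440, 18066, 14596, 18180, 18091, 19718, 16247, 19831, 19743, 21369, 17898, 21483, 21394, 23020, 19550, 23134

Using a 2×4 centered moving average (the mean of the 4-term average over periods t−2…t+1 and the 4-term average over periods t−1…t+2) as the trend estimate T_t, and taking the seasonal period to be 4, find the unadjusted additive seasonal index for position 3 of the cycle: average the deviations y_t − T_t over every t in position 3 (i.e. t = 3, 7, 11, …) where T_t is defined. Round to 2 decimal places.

-2431.25

Season position 3 occurs at t = 3, 7, 11 (where T_t is defined).
t=3: T_3 = 17026.8750; y_3 − T_3 = 14596 − 17026.8750 = -2430.8750
t=7: T_7 = 18678.2500; y_7 − T_7 = 16247 − 18678.2500 = -2431.2500
t=11: T_11 = 20329.6250; y_11 − T_11 = 17898 − 20329.6250 = -2431.6250
Mean deviation: (-2430.8750 + -2431.2500 + -2431.6250) / 3 = -2431.25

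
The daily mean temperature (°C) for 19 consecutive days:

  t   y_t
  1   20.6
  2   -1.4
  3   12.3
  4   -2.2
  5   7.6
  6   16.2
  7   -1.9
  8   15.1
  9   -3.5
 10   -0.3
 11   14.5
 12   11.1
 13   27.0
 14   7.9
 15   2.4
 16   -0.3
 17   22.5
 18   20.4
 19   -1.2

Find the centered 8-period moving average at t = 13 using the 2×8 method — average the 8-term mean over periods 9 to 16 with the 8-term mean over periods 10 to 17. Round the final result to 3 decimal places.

Sum over 9–16: (-3.5) + (-0.3) + 14.5 + 11.1 + 27.0 + 7.9 + 2.4 + (-0.3) = 58.8
Sum over 10–17: (-0.3) + 14.5 + 11.1 + 27.0 + 7.9 + 2.4 + (-0.3) + 22.5 = 84.8
CMA at t=13 = (58.8 + 84.8) / (2·8) = 143.6 / 16 = 8.975

8.975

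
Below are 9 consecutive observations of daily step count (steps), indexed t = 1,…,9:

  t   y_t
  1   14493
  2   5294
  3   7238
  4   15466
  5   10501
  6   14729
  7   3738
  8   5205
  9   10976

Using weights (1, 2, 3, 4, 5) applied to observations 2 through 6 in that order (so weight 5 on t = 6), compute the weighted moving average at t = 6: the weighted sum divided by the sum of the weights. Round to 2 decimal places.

12121.13

Weighted sum: 1·5294 + 2·7238 + 3·15466 + 4·10501 + 5·14729 = 5294 + 14476 + 46398 + 42004 + 73645 = 181817
Weight total: 1 + 2 + 3 + 4 + 5 = 15
WMA = 181817 / 15 = 12121.13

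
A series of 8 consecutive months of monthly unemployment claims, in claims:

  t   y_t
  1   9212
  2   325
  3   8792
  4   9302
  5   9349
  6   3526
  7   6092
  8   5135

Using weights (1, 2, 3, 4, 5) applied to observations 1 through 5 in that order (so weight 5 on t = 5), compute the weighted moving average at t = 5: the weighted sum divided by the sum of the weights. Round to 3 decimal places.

Weighted sum: 1·9212 + 2·325 + 3·8792 + 4·9302 + 5·9349 = 9212 + 650 + 26376 + 37208 + 46745 = 120191
Weight total: 1 + 2 + 3 + 4 + 5 = 15
WMA = 120191 / 15 = 8012.733

8012.733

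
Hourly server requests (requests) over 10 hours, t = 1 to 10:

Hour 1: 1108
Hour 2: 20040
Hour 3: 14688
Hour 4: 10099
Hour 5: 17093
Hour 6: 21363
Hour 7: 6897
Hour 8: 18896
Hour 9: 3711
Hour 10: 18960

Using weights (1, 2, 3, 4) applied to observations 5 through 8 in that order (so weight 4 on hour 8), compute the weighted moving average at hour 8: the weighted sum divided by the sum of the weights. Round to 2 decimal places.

Weighted sum: 1·17093 + 2·21363 + 3·6897 + 4·18896 = 17093 + 42726 + 20691 + 75584 = 156094
Weight total: 1 + 2 + 3 + 4 = 10
WMA = 156094 / 10 = 15609.40

15609.40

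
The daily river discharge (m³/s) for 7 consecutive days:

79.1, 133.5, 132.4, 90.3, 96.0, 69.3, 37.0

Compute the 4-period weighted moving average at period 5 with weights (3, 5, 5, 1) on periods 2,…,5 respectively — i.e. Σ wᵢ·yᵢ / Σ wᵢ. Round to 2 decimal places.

Weighted sum: 3·133.5 + 5·132.4 + 5·90.3 + 1·96.0 = 400.5 + 662.0 + 451.5 + 96.0 = 1610.0
Weight total: 3 + 5 + 5 + 1 = 14
WMA = 1610.0 / 14 = 115.00

115.00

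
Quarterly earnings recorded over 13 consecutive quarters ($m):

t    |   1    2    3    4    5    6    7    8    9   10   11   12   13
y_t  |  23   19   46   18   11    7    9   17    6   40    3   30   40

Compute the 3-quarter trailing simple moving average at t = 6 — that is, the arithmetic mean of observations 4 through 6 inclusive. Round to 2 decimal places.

Sum of periods 4–6: 18 + 11 + 7 = 36
Divide by 3: 36 / 3 = 12.00

12.00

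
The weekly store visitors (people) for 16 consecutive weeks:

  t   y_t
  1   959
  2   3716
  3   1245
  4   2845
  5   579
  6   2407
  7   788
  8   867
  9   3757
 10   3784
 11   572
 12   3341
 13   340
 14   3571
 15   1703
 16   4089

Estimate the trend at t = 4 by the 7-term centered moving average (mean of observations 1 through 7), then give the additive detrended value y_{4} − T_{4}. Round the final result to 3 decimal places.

1053.714

Trend T_4 = (959 + 3716 + 1245 + 2845 + 579 + 2407 + 788) / 7 = 12539/7 = 1791.28571
Detrended value: 2845 − 1791.28571 = 1053.714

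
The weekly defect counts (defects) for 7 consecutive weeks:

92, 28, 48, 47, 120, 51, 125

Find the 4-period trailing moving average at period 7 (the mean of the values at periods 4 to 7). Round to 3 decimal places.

Sum of periods 4–7: 47 + 120 + 51 + 125 = 343
Divide by 4: 343 / 4 = 85.750

85.750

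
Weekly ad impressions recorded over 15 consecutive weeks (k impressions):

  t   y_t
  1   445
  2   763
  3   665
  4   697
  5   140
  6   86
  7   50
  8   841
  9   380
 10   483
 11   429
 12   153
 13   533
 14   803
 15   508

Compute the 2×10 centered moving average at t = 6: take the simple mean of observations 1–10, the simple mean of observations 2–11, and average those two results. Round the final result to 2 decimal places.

Sum over 1–10: 445 + 763 + 665 + 697 + 140 + 86 + 50 + 841 + 380 + 483 = 4550
Sum over 2–11: 763 + 665 + 697 + 140 + 86 + 50 + 841 + 380 + 483 + 429 = 4534
CMA at t=6 = (4550 + 4534) / (2·10) = 9084 / 20 = 454.20

454.20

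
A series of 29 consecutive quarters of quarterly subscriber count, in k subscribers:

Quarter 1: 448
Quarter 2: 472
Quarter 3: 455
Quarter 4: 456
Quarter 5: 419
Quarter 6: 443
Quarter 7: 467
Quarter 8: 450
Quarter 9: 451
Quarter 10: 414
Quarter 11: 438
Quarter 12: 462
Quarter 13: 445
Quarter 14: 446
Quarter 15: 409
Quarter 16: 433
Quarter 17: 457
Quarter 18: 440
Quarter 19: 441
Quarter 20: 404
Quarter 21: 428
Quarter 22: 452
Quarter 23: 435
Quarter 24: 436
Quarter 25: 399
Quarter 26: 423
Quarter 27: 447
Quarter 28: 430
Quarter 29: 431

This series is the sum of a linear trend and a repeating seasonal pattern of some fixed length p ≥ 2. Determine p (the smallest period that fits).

5

First differences y_{t+1} − y_t: 24, -17, 1, -37, 24, 24, -17, 1, -37, 24, 24, -17, …
The difference pattern repeats every 5 terms and not for any smaller step, so p = 5.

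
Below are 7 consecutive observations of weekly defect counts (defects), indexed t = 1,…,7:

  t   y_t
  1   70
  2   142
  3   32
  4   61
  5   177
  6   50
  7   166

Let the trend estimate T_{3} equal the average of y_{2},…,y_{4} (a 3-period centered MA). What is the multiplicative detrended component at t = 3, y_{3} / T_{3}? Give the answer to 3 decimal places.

0.409

Trend T_3 = (142 + 32 + 61) / 3 = 235/3 = 78.33333
Ratio to trend: 32 / 78.33333 = 0.409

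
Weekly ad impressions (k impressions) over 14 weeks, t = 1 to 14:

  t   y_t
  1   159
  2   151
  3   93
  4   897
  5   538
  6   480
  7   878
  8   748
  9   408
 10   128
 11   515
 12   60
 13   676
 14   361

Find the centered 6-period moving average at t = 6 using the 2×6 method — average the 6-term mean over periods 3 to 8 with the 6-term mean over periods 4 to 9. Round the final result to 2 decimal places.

Sum over 3–8: 93 + 897 + 538 + 480 + 878 + 748 = 3634
Sum over 4–9: 897 + 538 + 480 + 878 + 748 + 408 = 3949
CMA at t=6 = (3634 + 3949) / (2·6) = 7583 / 12 = 631.92

631.92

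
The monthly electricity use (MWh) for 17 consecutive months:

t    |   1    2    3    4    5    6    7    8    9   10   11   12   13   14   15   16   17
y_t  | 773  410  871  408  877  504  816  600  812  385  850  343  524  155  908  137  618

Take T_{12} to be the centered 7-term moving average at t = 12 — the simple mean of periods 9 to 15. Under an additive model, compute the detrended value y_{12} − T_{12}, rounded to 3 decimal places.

-225.143

Trend T_12 = (812 + 385 + 850 + 343 + 524 + 155 + 908) / 7 = 3977/7 = 568.14286
Detrended value: 343 − 568.14286 = -225.143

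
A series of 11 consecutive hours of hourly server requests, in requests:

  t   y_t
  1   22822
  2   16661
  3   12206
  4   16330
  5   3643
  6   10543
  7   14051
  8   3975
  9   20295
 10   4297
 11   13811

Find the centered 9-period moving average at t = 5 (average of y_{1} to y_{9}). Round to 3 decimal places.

Sum of periods 1–9: 22822 + 16661 + 12206 + 16330 + 3643 + 10543 + 14051 + 3975 + 20295 = 120526
Divide by 9: 120526 / 9 = 13391.778

13391.778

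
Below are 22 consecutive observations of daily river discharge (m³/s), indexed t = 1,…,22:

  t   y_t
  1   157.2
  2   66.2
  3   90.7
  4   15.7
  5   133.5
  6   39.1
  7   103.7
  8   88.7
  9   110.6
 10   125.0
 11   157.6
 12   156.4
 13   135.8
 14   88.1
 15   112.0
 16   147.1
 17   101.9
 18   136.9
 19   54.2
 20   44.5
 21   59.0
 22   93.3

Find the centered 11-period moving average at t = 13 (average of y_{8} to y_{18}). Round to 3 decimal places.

123.645

Sum of periods 8–18: 88.7 + 110.6 + 125.0 + 157.6 + 156.4 + 135.8 + 88.1 + 112.0 + 147.1 + 101.9 + 136.9 = 1360.1
Divide by 11: 1360.1 / 11 = 123.645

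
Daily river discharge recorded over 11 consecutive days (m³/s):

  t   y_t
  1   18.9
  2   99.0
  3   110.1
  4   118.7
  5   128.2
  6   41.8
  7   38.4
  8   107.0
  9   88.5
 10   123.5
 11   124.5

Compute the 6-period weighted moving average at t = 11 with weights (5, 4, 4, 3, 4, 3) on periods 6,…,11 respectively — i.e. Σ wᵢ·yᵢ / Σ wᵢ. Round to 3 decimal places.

83.635

Weighted sum: 5·41.8 + 4·38.4 + 4·107.0 + 3·88.5 + 4·123.5 + 3·124.5 = 209.0 + 153.6 + 428.0 + 265.5 + 494.0 + 373.5 = 1923.6
Weight total: 5 + 4 + 4 + 3 + 4 + 3 = 23
WMA = 1923.6 / 23 = 83.635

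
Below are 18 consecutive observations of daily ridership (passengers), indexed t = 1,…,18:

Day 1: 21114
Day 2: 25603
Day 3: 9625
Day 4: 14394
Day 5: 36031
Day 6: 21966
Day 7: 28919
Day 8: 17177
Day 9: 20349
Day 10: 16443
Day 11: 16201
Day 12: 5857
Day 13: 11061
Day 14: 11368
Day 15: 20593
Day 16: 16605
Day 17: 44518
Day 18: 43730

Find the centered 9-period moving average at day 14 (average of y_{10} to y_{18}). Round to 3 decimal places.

Sum of periods 10–18: 16443 + 16201 + 5857 + 11061 + 11368 + 20593 + 16605 + 44518 + 43730 = 186376
Divide by 9: 186376 / 9 = 20708.444

20708.444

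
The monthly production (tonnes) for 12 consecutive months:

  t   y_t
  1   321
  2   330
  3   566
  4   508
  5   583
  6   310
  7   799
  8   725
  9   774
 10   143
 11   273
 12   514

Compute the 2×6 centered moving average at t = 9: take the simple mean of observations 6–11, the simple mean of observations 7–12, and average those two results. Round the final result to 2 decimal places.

Sum over 6–11: 310 + 799 + 725 + 774 + 143 + 273 = 3024
Sum over 7–12: 799 + 725 + 774 + 143 + 273 + 514 = 3228
CMA at t=9 = (3024 + 3228) / (2·6) = 6252 / 12 = 521.00

521.00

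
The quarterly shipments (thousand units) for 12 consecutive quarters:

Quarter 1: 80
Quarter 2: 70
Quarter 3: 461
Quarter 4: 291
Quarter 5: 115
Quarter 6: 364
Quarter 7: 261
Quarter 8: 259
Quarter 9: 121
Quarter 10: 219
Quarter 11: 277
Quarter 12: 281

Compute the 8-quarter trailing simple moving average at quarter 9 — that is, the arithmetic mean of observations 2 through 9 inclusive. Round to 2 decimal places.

Sum of periods 2–9: 70 + 461 + 291 + 115 + 364 + 261 + 259 + 121 = 1942
Divide by 8: 1942 / 8 = 242.75

242.75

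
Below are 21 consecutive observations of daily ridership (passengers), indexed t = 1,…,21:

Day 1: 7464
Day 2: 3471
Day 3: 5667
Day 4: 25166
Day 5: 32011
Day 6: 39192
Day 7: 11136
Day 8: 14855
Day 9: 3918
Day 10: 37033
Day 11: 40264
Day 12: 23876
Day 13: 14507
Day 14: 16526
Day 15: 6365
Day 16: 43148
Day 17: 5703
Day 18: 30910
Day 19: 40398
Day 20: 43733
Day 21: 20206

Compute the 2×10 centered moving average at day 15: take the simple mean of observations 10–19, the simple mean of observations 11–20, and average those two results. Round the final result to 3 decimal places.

Sum over 10–19: 37033 + 40264 + 23876 + 14507 + 16526 + 6365 + 43148 + 5703 + 30910 + 40398 = 258730
Sum over 11–20: 40264 + 23876 + 14507 + 16526 + 6365 + 43148 + 5703 + 30910 + 40398 + 43733 = 265430
CMA at t=15 = (258730 + 265430) / (2·10) = 524160 / 20 = 26208.000

26208.000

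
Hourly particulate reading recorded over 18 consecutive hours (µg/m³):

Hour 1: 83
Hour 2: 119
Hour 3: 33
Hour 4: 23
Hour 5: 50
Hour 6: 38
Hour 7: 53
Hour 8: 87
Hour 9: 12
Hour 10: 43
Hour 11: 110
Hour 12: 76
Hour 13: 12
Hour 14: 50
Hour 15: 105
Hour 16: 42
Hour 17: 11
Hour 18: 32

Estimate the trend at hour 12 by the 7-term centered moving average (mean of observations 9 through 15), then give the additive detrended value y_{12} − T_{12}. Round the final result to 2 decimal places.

17.71

Trend T_12 = (12 + 43 + 110 + 76 + 12 + 50 + 105) / 7 = 408/7 = 58.2857
Detrended value: 76 − 58.2857 = 17.71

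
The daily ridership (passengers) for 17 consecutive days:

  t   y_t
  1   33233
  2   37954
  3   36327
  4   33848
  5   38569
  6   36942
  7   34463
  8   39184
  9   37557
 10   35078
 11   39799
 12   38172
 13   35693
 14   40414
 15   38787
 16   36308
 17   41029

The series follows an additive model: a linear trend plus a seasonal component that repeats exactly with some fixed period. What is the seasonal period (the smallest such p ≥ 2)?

3

First differences y_{t+1} − y_t: 4721, -1627, -2479, 4721, -1627, -2479, 4721, -1627, …
The difference pattern repeats every 3 terms and not for any smaller step, so p = 3.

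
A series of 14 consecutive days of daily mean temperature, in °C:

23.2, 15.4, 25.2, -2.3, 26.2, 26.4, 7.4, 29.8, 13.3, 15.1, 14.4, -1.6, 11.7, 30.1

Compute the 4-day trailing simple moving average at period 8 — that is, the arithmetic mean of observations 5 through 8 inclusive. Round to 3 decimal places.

22.450

Sum of periods 5–8: 26.2 + 26.4 + 7.4 + 29.8 = 89.8
Divide by 4: 89.8 / 4 = 22.450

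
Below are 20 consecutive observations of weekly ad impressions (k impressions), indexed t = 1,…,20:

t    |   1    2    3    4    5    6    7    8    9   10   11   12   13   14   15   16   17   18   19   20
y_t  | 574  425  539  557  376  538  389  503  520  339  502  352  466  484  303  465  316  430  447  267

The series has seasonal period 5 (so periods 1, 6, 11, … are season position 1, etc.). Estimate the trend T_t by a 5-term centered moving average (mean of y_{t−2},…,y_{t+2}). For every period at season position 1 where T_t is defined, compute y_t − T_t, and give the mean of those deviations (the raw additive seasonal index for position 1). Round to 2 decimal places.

Season position 1 occurs at t = 6, 11, 16 (where T_t is defined).
t=6: T_6 = 472.6000; y_6 − T_6 = 538 − 472.6000 = 65.4000
t=11: T_11 = 435.8000; y_11 − T_11 = 502 − 435.8000 = 66.2000
t=16: T_16 = 399.6000; y_16 − T_16 = 465 − 399.6000 = 65.4000
Mean deviation: (65.4000 + 66.2000 + 65.4000) / 3 = 65.67

65.67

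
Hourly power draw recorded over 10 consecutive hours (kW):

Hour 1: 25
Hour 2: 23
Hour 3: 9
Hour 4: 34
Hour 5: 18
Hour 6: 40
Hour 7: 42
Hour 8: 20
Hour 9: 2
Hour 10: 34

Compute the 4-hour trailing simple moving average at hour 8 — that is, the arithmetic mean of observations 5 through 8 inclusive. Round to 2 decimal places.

30.00

Sum of periods 5–8: 18 + 40 + 42 + 20 = 120
Divide by 4: 120 / 4 = 30.00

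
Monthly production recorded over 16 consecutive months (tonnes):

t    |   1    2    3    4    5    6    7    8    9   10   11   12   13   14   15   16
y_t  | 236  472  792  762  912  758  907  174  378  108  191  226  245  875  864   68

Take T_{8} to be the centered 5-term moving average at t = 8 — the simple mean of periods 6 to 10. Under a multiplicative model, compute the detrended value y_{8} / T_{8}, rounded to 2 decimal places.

0.37

Trend T_8 = (758 + 907 + 174 + 378 + 108) / 5 = 2325/5 = 465.0000
Ratio to trend: 174 / 465.0000 = 0.37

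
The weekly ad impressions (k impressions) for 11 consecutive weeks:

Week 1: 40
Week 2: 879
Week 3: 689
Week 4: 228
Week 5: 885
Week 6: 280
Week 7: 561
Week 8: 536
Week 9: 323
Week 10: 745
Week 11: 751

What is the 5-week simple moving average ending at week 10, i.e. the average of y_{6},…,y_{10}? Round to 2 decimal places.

Sum of periods 6–10: 280 + 561 + 536 + 323 + 745 = 2445
Divide by 5: 2445 / 5 = 489.00

489.00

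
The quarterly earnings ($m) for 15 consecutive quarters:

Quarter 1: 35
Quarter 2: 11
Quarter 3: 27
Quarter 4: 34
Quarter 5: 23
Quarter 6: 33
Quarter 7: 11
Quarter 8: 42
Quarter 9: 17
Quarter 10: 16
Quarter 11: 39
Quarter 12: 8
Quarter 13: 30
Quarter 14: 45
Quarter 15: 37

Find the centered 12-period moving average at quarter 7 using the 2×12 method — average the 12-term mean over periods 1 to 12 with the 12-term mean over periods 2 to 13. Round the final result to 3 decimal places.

24.458

Sum over 1–12: 35 + 11 + 27 + 34 + 23 + 33 + 11 + 42 + 17 + 16 + 39 + 8 = 296
Sum over 2–13: 11 + 27 + 34 + 23 + 33 + 11 + 42 + 17 + 16 + 39 + 8 + 30 = 291
CMA at t=7 = (296 + 291) / (2·12) = 587 / 24 = 24.458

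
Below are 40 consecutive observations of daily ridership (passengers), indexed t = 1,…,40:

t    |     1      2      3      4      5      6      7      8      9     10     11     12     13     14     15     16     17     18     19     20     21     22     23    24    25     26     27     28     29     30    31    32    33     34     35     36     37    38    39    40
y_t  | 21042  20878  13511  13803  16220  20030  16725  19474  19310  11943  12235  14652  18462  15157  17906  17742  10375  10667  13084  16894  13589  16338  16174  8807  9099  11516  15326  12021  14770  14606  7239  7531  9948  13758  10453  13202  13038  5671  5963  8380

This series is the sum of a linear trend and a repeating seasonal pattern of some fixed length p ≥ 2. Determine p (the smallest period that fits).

First differences y_{t+1} − y_t: -164, -7367, 292, 2417, 3810, -3305, 2749, -164, -7367, 292, 2417, 3810, -3305, 2749, -164, -7367, …
The difference pattern repeats every 7 terms and not for any smaller step, so p = 7.

7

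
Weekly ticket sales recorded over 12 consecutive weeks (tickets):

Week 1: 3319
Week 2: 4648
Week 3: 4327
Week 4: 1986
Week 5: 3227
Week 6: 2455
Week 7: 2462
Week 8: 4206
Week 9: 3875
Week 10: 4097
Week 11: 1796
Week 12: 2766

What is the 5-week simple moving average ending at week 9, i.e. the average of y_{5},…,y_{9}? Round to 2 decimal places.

3245.00

Sum of periods 5–9: 3227 + 2455 + 2462 + 4206 + 3875 = 16225
Divide by 5: 16225 / 5 = 3245.00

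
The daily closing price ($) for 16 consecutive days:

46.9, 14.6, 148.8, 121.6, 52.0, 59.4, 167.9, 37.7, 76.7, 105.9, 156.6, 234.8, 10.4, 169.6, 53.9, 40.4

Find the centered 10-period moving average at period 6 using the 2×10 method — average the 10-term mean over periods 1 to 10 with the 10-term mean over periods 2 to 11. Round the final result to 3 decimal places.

88.635

Sum over 1–10: 46.9 + 14.6 + 148.8 + 121.6 + 52.0 + 59.4 + 167.9 + 37.7 + 76.7 + 105.9 = 831.5
Sum over 2–11: 14.6 + 148.8 + 121.6 + 52.0 + 59.4 + 167.9 + 37.7 + 76.7 + 105.9 + 156.6 = 941.2
CMA at t=6 = (831.5 + 941.2) / (2·10) = 1772.7 / 20 = 88.635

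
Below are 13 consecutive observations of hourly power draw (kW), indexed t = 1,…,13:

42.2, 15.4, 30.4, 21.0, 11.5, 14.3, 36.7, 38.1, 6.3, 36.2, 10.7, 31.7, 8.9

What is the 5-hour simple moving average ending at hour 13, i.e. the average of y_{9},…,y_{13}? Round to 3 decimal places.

Sum of periods 9–13: 6.3 + 36.2 + 10.7 + 31.7 + 8.9 = 93.8
Divide by 5: 93.8 / 5 = 18.760

18.760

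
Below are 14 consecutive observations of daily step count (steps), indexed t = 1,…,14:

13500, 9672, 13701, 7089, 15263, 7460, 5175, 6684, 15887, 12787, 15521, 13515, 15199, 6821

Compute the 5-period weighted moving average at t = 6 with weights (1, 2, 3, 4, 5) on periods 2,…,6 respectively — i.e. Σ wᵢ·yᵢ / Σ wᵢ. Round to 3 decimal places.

10446.200

Weighted sum: 1·9672 + 2·13701 + 3·7089 + 4·15263 + 5·7460 = 9672 + 27402 + 21267 + 61052 + 37300 = 156693
Weight total: 1 + 2 + 3 + 4 + 5 = 15
WMA = 156693 / 15 = 10446.200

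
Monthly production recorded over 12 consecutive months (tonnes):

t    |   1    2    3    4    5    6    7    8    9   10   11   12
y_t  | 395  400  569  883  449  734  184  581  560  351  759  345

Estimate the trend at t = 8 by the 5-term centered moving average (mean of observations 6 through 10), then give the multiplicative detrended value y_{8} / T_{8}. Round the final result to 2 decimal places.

1.21

Trend T_8 = (734 + 184 + 581 + 560 + 351) / 5 = 2410/5 = 482.0000
Ratio to trend: 581 / 482.0000 = 1.21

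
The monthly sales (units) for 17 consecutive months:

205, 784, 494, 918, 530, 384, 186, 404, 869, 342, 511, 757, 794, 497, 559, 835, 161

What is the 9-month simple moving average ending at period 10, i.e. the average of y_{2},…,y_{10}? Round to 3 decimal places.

545.667

Sum of periods 2–10: 784 + 494 + 918 + 530 + 384 + 186 + 404 + 869 + 342 = 4911
Divide by 9: 4911 / 9 = 545.667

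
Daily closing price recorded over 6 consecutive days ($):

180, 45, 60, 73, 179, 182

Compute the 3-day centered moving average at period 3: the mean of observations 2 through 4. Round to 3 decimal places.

59.333

Sum of periods 2–4: 45 + 60 + 73 = 178
Divide by 3: 178 / 3 = 59.333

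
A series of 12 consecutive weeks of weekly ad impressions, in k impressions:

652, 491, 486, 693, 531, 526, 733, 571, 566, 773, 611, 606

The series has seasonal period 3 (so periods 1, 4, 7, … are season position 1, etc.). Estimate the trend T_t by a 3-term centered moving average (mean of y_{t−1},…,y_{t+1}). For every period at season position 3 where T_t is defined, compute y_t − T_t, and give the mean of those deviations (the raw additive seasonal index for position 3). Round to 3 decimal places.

-70.667

Season position 3 occurs at t = 3, 6, 9 (where T_t is defined).
t=3: T_3 = 556.66667; y_3 − T_3 = 486 − 556.66667 = -70.66667
t=6: T_6 = 596.66667; y_6 − T_6 = 526 − 596.66667 = -70.66667
t=9: T_9 = 636.66667; y_9 − T_9 = 566 − 636.66667 = -70.66667
Mean deviation: (-70.66667 + -70.66667 + -70.66667) / 3 = -70.667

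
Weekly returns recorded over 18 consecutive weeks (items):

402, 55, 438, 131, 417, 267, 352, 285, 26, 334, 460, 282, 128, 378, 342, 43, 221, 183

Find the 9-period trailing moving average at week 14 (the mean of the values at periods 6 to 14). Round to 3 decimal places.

279.111

Sum of periods 6–14: 267 + 352 + 285 + 26 + 334 + 460 + 282 + 128 + 378 = 2512
Divide by 9: 2512 / 9 = 279.111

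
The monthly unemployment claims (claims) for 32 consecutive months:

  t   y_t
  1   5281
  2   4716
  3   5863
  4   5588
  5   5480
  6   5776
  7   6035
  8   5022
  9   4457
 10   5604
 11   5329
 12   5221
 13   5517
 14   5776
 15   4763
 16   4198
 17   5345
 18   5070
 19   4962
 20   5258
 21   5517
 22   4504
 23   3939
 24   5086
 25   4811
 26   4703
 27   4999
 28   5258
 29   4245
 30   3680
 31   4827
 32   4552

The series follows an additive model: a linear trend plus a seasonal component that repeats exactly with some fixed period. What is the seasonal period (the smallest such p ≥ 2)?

First differences y_{t+1} − y_t: -565, 1147, -275, -108, 296, 259, -1013, -565, 1147, -275, -108, 296, 259, -1013, -565, 1147, …
The difference pattern repeats every 7 terms and not for any smaller step, so p = 7.

7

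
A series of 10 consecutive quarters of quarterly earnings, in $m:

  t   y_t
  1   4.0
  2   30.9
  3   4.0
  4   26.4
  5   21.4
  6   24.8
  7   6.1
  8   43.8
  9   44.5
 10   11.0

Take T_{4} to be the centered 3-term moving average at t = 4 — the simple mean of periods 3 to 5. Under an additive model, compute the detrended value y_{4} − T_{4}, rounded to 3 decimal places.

Trend T_4 = (4.0 + 26.4 + 21.4) / 3 = 51.8/3 = 17.26667
Detrended value: 26.4 − 17.26667 = 9.133

9.133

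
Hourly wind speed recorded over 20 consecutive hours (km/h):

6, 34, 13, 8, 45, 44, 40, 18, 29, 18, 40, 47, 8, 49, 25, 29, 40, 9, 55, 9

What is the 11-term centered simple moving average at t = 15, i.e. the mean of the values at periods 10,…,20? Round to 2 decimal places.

Sum of periods 10–20: 18 + 40 + 47 + 8 + 49 + 25 + 29 + 40 + 9 + 55 + 9 = 329
Divide by 11: 329 / 11 = 29.91

29.91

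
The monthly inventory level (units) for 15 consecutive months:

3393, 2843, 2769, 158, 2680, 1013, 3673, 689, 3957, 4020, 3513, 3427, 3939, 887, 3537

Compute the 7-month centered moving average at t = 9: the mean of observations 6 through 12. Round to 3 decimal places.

2898.857

Sum of periods 6–12: 1013 + 3673 + 689 + 3957 + 4020 + 3513 + 3427 = 20292
Divide by 7: 20292 / 7 = 2898.857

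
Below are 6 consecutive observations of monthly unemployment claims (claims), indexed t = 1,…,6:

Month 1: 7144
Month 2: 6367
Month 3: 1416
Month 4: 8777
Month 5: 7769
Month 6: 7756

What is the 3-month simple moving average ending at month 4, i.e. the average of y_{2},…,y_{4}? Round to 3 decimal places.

Sum of periods 2–4: 6367 + 1416 + 8777 = 16560
Divide by 3: 16560 / 3 = 5520.000

5520.000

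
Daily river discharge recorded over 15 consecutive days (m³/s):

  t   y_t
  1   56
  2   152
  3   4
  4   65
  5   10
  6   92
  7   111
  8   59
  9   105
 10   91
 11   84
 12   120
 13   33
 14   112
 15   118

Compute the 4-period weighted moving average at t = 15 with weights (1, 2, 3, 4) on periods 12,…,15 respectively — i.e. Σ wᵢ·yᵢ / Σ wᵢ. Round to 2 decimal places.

Weighted sum: 1·120 + 2·33 + 3·112 + 4·118 = 120 + 66 + 336 + 472 = 994
Weight total: 1 + 2 + 3 + 4 = 10
WMA = 994 / 10 = 99.40

99.40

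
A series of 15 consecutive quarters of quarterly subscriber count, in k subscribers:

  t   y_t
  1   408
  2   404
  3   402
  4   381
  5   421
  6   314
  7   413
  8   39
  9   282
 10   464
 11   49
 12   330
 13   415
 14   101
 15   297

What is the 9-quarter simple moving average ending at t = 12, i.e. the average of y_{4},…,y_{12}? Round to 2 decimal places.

299.22

Sum of periods 4–12: 381 + 421 + 314 + 413 + 39 + 282 + 464 + 49 + 330 = 2693
Divide by 9: 2693 / 9 = 299.22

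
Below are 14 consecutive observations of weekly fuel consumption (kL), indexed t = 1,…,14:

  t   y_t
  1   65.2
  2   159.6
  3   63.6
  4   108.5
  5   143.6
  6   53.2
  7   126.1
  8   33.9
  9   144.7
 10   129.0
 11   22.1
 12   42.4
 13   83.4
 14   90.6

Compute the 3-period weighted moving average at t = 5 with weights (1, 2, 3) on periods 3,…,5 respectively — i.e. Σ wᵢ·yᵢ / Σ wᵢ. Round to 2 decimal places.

118.57

Weighted sum: 1·63.6 + 2·108.5 + 3·143.6 = 63.6 + 217.0 + 430.8 = 711.4
Weight total: 1 + 2 + 3 = 6
WMA = 711.4 / 6 = 118.57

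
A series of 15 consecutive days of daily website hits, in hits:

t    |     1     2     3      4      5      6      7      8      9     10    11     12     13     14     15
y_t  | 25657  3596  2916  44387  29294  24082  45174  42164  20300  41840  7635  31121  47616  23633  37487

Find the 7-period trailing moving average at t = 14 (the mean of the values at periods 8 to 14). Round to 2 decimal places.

Sum of periods 8–14: 42164 + 20300 + 41840 + 7635 + 31121 + 47616 + 23633 = 214309
Divide by 7: 214309 / 7 = 30615.57

30615.57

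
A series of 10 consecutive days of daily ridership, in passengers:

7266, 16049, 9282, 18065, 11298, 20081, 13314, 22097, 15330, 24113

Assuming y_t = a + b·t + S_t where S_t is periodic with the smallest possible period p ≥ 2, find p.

2

First differences y_{t+1} − y_t: 8783, -6767, 8783, -6767, 8783, -6767, …
The difference pattern repeats every 2 terms and not for any smaller step, so p = 2.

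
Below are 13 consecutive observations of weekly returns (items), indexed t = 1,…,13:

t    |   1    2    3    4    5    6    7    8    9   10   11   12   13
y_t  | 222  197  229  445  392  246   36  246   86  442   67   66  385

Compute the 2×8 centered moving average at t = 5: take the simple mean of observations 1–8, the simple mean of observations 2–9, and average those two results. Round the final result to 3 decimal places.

Sum over 1–8: 222 + 197 + 229 + 445 + 392 + 246 + 36 + 246 = 2013
Sum over 2–9: 197 + 229 + 445 + 392 + 246 + 36 + 246 + 86 = 1877
CMA at t=5 = (2013 + 1877) / (2·8) = 3890 / 16 = 243.125

243.125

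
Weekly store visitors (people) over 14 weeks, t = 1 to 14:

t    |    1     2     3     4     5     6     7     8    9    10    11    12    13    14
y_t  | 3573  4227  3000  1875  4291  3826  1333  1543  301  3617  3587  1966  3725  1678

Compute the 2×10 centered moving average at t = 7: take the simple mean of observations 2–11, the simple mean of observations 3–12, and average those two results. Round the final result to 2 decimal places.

2646.95

Sum over 2–11: 4227 + 3000 + 1875 + 4291 + 3826 + 1333 + 1543 + 301 + 3617 + 3587 = 27600
Sum over 3–12: 3000 + 1875 + 4291 + 3826 + 1333 + 1543 + 301 + 3617 + 3587 + 1966 = 25339
CMA at t=7 = (27600 + 25339) / (2·10) = 52939 / 20 = 2646.95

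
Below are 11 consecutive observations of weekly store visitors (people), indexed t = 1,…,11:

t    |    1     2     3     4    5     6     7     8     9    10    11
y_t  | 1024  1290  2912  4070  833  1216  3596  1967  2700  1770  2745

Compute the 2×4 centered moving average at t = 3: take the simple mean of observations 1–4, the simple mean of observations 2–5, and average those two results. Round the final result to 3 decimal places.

Sum over 1–4: 1024 + 1290 + 2912 + 4070 = 9296
Sum over 2–5: 1290 + 2912 + 4070 + 833 = 9105
CMA at t=3 = (9296 + 9105) / (2·4) = 18401 / 8 = 2300.125

2300.125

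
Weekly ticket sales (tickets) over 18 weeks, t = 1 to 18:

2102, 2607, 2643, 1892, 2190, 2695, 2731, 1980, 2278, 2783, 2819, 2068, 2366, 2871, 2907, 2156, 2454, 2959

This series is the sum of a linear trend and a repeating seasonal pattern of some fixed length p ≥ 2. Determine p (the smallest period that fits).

4

First differences y_{t+1} − y_t: 505, 36, -751, 298, 505, 36, -751, 298, 505, 36, …
The difference pattern repeats every 4 terms and not for any smaller step, so p = 4.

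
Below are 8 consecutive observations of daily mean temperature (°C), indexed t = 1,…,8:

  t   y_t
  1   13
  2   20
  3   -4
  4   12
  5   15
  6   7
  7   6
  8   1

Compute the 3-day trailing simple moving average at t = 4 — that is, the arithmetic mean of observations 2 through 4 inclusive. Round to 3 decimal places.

9.333

Sum of periods 2–4: 20 + (-4) + 12 = 28
Divide by 3: 28 / 3 = 9.333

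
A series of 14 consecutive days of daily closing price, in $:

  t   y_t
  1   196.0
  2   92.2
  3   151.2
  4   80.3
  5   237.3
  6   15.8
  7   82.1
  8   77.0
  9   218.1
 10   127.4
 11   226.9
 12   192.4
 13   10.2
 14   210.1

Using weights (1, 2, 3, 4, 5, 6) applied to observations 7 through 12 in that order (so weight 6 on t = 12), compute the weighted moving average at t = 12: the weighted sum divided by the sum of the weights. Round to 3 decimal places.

Weighted sum: 1·82.1 + 2·77.0 + 3·218.1 + 4·127.4 + 5·226.9 + 6·192.4 = 82.1 + 154.0 + 654.3 + 509.6 + 1134.5 + 1154.4 = 3688.9
Weight total: 1 + 2 + 3 + 4 + 5 + 6 = 21
WMA = 3688.9 / 21 = 175.662

175.662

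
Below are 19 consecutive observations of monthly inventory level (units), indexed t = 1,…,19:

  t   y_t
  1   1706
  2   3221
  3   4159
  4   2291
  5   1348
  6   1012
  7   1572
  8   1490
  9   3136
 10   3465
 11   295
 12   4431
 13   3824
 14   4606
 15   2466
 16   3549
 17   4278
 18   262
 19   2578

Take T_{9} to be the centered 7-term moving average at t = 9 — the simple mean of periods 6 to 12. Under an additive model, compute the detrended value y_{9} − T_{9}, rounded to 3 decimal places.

935.857

Trend T_9 = (1012 + 1572 + 1490 + 3136 + 3465 + 295 + 4431) / 7 = 15401/7 = 2200.14286
Detrended value: 3136 − 2200.14286 = 935.857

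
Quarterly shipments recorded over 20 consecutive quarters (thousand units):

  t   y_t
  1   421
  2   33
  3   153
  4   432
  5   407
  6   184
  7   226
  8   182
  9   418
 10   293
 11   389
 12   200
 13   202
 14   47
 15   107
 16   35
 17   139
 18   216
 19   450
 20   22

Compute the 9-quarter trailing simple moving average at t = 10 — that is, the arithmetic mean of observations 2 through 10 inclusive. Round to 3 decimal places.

Sum of periods 2–10: 33 + 153 + 432 + 407 + 184 + 226 + 182 + 418 + 293 = 2328
Divide by 9: 2328 / 9 = 258.667

258.667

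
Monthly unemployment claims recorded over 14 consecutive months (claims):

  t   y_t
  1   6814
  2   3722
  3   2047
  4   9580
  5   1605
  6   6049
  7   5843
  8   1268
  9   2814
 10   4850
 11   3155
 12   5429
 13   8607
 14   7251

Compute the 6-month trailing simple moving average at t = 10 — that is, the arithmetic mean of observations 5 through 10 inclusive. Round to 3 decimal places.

3738.167

Sum of periods 5–10: 1605 + 6049 + 5843 + 1268 + 2814 + 4850 = 22429
Divide by 6: 22429 / 6 = 3738.167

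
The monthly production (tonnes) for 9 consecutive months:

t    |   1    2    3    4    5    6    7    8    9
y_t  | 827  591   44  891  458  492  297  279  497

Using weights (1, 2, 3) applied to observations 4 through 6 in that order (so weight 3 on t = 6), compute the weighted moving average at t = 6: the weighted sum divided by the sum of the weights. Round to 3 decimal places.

Weighted sum: 1·891 + 2·458 + 3·492 = 891 + 916 + 1476 = 3283
Weight total: 1 + 2 + 3 = 6
WMA = 3283 / 6 = 547.167

547.167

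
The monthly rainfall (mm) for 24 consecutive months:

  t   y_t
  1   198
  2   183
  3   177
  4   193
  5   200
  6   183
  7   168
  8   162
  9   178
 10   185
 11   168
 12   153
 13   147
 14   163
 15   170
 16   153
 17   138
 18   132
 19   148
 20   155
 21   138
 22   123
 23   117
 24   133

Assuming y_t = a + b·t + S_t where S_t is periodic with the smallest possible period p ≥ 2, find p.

First differences y_{t+1} − y_t: -15, -6, 16, 7, -17, -15, -6, 16, 7, -17, -15, -6, …
The difference pattern repeats every 5 terms and not for any smaller step, so p = 5.

5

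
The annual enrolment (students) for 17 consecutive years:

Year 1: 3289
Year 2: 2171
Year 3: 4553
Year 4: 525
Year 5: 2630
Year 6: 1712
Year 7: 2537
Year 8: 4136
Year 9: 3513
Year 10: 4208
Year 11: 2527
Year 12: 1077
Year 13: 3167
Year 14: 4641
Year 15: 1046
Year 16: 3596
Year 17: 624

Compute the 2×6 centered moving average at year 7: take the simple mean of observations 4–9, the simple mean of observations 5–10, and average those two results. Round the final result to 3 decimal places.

2815.750

Sum over 4–9: 525 + 2630 + 1712 + 2537 + 4136 + 3513 = 15053
Sum over 5–10: 2630 + 1712 + 2537 + 4136 + 3513 + 4208 = 18736
CMA at t=7 = (15053 + 18736) / (2·6) = 33789 / 12 = 2815.750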